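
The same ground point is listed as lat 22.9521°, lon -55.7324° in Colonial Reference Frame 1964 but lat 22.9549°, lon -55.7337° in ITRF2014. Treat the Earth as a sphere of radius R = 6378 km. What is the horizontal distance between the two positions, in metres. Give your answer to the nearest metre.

Δφ = 22.9549° − 22.9521° = +0.0028°; Δλ = -55.7337° − -55.7324° = -0.0013°.
1° along a meridian = πR/180 = 111317 m.
ΔN = Δφ × 111317 = 311.7 m; ΔE = Δλ × 111317 × cos(22.9521°) = -0.0013 × 111317 × 0.920831 = -133.3 m.
Distance = √(ΔE² + ΔN²) = √((-133.3)² + 311.7²) = 339.0 m.

339 m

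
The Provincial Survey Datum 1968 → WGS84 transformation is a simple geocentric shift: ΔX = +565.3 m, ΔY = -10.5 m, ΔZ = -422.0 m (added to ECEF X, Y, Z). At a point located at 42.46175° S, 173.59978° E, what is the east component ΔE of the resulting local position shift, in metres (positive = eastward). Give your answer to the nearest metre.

ΔE = -53 m

The local east axis at (φ, λ) is (−sin λ, cos λ, 0), so ΔE = −sin(173.59978°)·565.3 + cos(173.59978°)·(-10.5) = -52.58 m.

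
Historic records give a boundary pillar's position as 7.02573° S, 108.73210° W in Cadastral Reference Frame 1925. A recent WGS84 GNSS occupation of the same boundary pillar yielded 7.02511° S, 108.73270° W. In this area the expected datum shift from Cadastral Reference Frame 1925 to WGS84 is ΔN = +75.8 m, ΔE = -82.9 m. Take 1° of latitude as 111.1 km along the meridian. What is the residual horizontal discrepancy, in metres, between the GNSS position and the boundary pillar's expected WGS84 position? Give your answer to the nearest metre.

18 m

Observed coordinate differences: Δφ = +0.00062°, Δλ = -0.00060°.
Converting to metres (1° lat = 111100 m, cos φ = 0.992491): observed ΔN = 68.9 m, observed ΔE = -66.2 m.
Subtracting the expected shift leaves a residual of 68.9 − (75.8) = -6.9 m north and -66.2 − (-82.9) = 16.7 m east.
Residual distance = √((-6.9)² + 16.7²) = 18.1 m.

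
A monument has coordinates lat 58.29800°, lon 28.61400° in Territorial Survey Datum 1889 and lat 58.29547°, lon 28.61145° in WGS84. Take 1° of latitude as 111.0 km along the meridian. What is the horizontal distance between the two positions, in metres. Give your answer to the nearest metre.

Δφ = 58.29547° − 58.29800° = -0.00253°; Δλ = 28.61145° − 28.61400° = -0.00255°.
ΔN = Δφ × 111000 = -280.8 m; ΔE = Δλ × 111000 × cos(58.29800°) = -0.00255 × 111000 × 0.525501 = -148.7 m.
Distance = √(ΔE² + ΔN²) = √((-148.7)² + (-280.8)²) = 317.8 m.

318 m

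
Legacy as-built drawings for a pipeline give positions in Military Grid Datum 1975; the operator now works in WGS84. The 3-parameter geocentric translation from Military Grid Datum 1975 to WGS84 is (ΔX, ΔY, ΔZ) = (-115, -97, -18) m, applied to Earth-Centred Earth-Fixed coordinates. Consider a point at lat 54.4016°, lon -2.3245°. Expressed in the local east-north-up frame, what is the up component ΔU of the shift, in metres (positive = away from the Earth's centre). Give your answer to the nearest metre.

At φ = 54.4016°, λ = -2.3245°: sin φ = 0.813117, cos φ = 0.582100, sin λ = -0.040559, cos λ = 0.999177.
ΔU = cos φ cos λ·ΔX + cos φ sin λ·ΔY + sin φ·ΔZ = (0.582100)(0.999177)(-115) + (0.582100)(-0.040559)(-97) + (0.813117)(-18) = -79.23 m.

ΔU = -79 m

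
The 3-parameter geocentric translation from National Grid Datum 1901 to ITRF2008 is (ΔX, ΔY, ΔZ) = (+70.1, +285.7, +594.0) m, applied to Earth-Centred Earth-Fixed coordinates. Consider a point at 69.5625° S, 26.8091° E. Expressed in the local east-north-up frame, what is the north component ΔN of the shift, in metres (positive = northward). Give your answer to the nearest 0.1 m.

At φ = -69.5625°, λ = 26.8091°: sin φ = -0.937054, cos φ = 0.349185, sin λ = 0.451019, cos λ = 0.892514.
ΔN = −sin φ cos λ·ΔX − sin φ sin λ·ΔY + cos φ·ΔZ = −(-0.937054)(0.892514)(70.1) − (-0.937054)(0.451019)(285.7) + (0.349185)(594.0) = 386.79 m.

ΔN = 386.8 m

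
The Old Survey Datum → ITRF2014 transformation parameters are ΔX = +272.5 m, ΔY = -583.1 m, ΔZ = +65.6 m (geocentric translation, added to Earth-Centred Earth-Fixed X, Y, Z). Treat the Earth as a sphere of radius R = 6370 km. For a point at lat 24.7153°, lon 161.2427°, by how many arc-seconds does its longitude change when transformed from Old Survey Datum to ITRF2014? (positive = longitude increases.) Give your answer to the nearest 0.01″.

Δλ = 16.56″

sin φ = 0.418110, cos φ = 0.908397, sin λ = 0.321560, cos λ = -0.946889.
East component: ΔE = −sin λ·ΔX + cos λ·ΔY = −(0.321560)(272.5) + (-0.946889)(-583.1) = 464.51 m.
1° of latitude spans πR/180 = 111177 m; at latitude φ, 1° of longitude spans that × cos φ = 100993.2 m, so Δλ = 464.51 / 100993.2 × 3600 = 16.558″.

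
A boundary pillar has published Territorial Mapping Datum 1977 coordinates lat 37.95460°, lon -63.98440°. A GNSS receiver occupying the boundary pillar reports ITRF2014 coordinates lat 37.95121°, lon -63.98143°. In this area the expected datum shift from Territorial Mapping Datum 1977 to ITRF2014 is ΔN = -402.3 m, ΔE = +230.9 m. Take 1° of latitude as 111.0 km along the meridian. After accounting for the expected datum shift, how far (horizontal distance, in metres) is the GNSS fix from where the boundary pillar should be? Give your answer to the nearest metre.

39 m

Observed coordinate differences: Δφ = -0.00339°, Δλ = +0.00297°.
Converting to metres (1° lat = 111000 m, cos φ = 0.788498): observed ΔN = -376.3 m, observed ΔE = 259.9 m.
Subtracting the expected shift leaves a residual of -376.3 − (-402.3) = 26.0 m north and 259.9 − (230.9) = 29.0 m east.
Residual distance = √(26.0² + 29.0²) = 39.0 m.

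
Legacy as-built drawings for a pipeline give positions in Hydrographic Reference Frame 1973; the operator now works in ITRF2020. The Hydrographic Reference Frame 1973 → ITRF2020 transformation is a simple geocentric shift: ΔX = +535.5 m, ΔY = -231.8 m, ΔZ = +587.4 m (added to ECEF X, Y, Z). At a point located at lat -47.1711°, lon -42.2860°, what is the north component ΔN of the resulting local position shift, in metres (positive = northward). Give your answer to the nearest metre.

ΔN = 804 m

At φ = -47.1711°, λ = -42.2860°: sin φ = -0.733387, cos φ = 0.679811, sin λ = -0.672832, cos λ = 0.739796.
ΔN = −sin φ cos λ·ΔX − sin φ sin λ·ΔY + cos φ·ΔZ = −(-0.733387)(0.739796)(535.5) − (-0.733387)(-0.672832)(-231.8) + (0.679811)(587.4) = 804.24 m.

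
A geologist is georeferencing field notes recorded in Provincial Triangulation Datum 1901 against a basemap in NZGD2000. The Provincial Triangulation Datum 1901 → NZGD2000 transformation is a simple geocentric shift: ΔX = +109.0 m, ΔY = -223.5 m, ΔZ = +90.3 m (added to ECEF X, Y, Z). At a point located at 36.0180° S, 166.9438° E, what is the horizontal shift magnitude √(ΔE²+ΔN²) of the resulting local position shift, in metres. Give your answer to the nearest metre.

At φ = -36.0180°, λ = 166.9438°: sin φ = -0.588039, cos φ = 0.808832, sin λ = 0.225907, cos λ = -0.974149.
ΔE = −sin λ·ΔX + cos λ·ΔY = −(0.225907)·(109.0) + (-0.974149)·(-223.5) = 193.10 m.
ΔN = −sin φ cos λ·ΔX − sin φ sin λ·ΔY + cos φ·ΔZ = −(-0.588039)(-0.974149)(109.0) − (-0.588039)(0.225907)(-223.5) + (0.808832)(90.3) = -19.09 m.
Horizontal magnitude = √(ΔE² + ΔN²) = √(193.10² + (-19.09)²) = 194.04 m.

194 m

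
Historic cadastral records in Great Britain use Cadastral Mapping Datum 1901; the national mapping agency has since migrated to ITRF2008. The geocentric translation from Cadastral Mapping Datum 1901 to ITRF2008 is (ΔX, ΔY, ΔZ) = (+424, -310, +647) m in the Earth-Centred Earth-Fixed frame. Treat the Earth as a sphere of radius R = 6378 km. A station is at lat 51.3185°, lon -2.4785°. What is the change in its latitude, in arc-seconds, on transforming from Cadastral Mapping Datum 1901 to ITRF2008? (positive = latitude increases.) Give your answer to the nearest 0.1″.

Δφ = 2.0″

sin φ = 0.780632, cos φ = 0.624991, sin λ = -0.043244, cos λ = 0.999065.
North component: ΔN = −sin φ cos λ·ΔX − sin φ sin λ·ΔY + cos φ·ΔZ = −(0.780632)(0.999065)(424) − (0.780632)(-0.043244)(-310) + (0.624991)(647) = 63.23 m.
1° of latitude spans πR/180 = 111317 m, so Δφ = 63.23 / 111317 × 3600 = 2.045″.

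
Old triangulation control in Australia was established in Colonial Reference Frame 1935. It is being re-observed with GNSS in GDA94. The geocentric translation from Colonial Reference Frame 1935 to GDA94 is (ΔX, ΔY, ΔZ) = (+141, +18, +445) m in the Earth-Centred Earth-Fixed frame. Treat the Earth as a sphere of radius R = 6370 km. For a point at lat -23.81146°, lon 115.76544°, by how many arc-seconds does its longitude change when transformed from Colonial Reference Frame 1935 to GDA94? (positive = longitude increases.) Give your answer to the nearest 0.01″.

sin φ = -0.403728, cos φ = 0.914879, sin λ = 0.900581, cos λ = -0.434688.
East component: ΔE = −sin λ·ΔX + cos λ·ΔY = −(0.900581)(141) + (-0.434688)(18) = -134.81 m.
1° of latitude spans πR/180 = 111177 m; at latitude φ, 1° of longitude spans that × cos φ = 101713.9 m, so Δλ = -134.81 / 101713.9 × 3600 = -4.771″.

Δλ = -4.77″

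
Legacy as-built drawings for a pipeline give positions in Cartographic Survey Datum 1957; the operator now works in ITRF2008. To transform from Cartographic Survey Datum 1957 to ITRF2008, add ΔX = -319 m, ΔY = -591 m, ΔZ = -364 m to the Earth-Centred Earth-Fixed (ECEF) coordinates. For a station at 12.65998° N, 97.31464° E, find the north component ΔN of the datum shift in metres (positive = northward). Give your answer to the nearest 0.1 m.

ΔN = -235.6 m

At φ = 12.65998°, λ = 97.31464°: sin φ = 0.219165, cos φ = 0.975688, sin λ = 0.991862, cos λ = -0.127318.
ΔN = −sin φ cos λ·ΔX − sin φ sin λ·ΔY + cos φ·ΔZ = −(0.219165)(-0.127318)(-319) − (0.219165)(0.991862)(-591) + (0.975688)(-364) = -235.58 m.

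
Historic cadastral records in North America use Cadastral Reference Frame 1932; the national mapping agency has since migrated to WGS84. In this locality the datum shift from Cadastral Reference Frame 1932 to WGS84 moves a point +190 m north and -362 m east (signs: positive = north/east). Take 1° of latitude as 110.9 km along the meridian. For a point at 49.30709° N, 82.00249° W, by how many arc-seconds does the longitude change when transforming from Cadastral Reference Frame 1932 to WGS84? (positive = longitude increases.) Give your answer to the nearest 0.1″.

At latitude 49.30709°, cos φ = 0.652005.
1° of longitude at this latitude = 110.9 × cos φ = 72.31 km, so Δλ = -362.0 / 72307.3 = -0.0050064° = -18.023″.

Δλ = -18.0″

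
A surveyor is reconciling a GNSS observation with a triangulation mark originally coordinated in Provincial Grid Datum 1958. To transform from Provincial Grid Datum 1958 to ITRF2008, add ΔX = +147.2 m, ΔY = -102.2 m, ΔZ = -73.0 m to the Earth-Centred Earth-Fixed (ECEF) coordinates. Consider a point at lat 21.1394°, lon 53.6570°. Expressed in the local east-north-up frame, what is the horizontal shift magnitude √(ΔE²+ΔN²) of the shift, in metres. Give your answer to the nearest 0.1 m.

192.3 m

The local east axis at (φ, λ) is (−sin λ, cos λ, 0), so ΔE = −sin(53.6570°)·147.2 + cos(53.6570°)·(-102.2) = -179.13 m.
The local north axis is (−sin φ cos λ, −sin φ sin λ, cos φ), giving ΔN = -31.460 + 29.688 − 68.088 = -69.86 m.
Horizontal magnitude = √(ΔE² + ΔN²) = √((-179.13)² + (-69.86)²) = 192.27 m.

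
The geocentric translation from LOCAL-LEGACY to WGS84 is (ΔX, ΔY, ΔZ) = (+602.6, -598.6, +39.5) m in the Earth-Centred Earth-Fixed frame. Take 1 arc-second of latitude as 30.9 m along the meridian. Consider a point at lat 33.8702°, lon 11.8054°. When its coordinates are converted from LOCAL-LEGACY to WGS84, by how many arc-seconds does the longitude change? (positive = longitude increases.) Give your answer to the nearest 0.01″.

sin φ = 0.557313, cos φ = 0.830302, sin λ = 0.204588, cos λ = 0.978848.
East component: ΔE = −sin λ·ΔX + cos λ·ΔY = −(0.204588)(602.6) + (0.978848)(-598.6) = -709.22 m.
1° of latitude spans 3600 × 30.90 = 111240 m; at latitude φ, 1° of longitude spans that × cos φ = 92362.8 m, so Δλ = -709.22 / 92362.8 × 3600 = -27.643″.

Δλ = -27.64″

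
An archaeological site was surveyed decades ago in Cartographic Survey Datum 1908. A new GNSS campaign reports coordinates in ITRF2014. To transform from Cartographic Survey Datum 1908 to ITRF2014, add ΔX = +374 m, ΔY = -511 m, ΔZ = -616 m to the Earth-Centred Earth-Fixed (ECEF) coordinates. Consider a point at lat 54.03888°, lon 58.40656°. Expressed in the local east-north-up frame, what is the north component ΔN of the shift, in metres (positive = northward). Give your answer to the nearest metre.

The local north axis is (−sin φ cos λ, −sin φ sin λ, cos φ), giving ΔN = -158.592 + 352.309 − 361.737 = -168.02 m.

ΔN = -168 m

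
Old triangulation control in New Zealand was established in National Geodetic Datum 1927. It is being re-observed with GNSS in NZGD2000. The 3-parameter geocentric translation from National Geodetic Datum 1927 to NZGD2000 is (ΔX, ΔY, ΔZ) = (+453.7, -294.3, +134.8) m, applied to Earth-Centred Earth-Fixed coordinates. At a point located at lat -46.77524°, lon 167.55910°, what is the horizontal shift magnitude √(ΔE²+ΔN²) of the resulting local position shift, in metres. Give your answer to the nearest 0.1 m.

335.5 m

The local east axis at (φ, λ) is (−sin λ, cos λ, 0), so ΔE = −sin(167.55910°)·453.7 + cos(167.55910°)·(-294.3) = 189.65 m.
The local north axis is (−sin φ cos λ, −sin φ sin λ, cos φ), giving ΔN = -322.836 − 46.199 + 92.319 = -276.72 m.
Horizontal magnitude = √(ΔE² + ΔN²) = √(189.65² + (-276.72)²) = 335.47 m.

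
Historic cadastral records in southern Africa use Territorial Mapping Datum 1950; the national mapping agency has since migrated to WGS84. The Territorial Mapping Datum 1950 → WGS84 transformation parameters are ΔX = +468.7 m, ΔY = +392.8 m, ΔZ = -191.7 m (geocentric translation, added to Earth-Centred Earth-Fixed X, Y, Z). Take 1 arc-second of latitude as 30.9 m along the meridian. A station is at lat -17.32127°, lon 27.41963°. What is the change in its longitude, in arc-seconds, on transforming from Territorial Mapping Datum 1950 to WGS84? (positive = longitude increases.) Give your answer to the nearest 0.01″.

Δλ = 4.50″

sin φ = -0.297729, cos φ = 0.954650, sin λ = 0.460504, cos λ = 0.887658.
East component: ΔE = −sin λ·ΔX + cos λ·ΔY = −(0.460504)(468.7) + (0.887658)(392.8) = 132.83 m.
1° of latitude spans 3600 × 30.90 = 111240 m; at latitude φ, 1° of longitude spans that × cos φ = 106195.3 m, so Δλ = 132.83 / 106195.3 × 3600 = 4.503″.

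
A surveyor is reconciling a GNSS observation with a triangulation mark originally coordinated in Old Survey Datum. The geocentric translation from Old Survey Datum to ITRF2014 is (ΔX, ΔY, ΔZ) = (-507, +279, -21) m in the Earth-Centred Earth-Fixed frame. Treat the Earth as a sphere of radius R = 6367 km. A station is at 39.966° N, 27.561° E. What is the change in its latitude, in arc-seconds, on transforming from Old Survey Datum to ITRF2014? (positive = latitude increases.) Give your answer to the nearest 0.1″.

Δφ = 6.1″

sin φ = 0.642333, cos φ = 0.766426, sin λ = 0.462693, cos λ = 0.886519.
North component: ΔN = −sin φ cos λ·ΔX − sin φ sin λ·ΔY + cos φ·ΔZ = −(0.642333)(0.886519)(-507) − (0.642333)(0.462693)(279) + (0.766426)(-21) = 189.69 m.
1° of latitude spans πR/180 = 111125 m, so Δφ = 189.69 / 111125 × 3600 = 6.145″.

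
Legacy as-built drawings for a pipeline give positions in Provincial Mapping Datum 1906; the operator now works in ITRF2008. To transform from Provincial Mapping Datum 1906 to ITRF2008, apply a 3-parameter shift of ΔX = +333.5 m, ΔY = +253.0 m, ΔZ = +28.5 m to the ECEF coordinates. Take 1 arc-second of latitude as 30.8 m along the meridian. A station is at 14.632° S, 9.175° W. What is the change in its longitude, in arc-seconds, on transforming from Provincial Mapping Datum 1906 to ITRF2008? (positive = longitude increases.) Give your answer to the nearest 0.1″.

Δλ = 10.2″

sin φ = -0.252610, cos φ = 0.967568, sin λ = -0.159450, cos λ = 0.987206.
East component: ΔE = −sin λ·ΔX + cos λ·ΔY = −(-0.159450)(333.5) + (0.987206)(253.0) = 302.94 m.
1° of latitude spans 3600 × 30.80 = 110880 m; at latitude φ, 1° of longitude spans that × cos φ = 107284.0 m, so Δλ = 302.94 / 107284.0 × 3600 = 10.165″.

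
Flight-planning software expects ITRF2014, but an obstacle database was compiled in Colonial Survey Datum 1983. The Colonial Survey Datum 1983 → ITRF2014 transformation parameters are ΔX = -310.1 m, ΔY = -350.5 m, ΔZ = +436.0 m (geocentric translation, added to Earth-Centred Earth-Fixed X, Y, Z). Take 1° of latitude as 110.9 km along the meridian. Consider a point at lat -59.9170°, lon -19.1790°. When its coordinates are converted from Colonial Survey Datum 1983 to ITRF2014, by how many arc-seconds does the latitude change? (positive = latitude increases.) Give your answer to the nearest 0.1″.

sin φ = -0.865300, cos φ = 0.501254, sin λ = -0.328520, cos λ = 0.944497.
North component: ΔN = −sin φ cos λ·ΔX − sin φ sin λ·ΔY + cos φ·ΔZ = −(-0.865300)(0.944497)(-310.1) − (-0.865300)(-0.328520)(-350.5) + (0.501254)(436.0) = 64.75 m.
1° of latitude spans 110900 m, so Δφ = 64.75 / 110900 × 3600 = 2.102″.

Δφ = 2.1″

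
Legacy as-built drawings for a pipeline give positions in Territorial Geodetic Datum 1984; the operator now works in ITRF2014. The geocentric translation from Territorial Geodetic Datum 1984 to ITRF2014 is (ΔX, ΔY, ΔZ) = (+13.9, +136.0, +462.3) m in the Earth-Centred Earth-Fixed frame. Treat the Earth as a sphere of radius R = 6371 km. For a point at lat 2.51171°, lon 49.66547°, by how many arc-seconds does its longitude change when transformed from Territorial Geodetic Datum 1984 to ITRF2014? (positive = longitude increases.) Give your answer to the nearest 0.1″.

sin φ = 0.043824, cos φ = 0.999039, sin λ = 0.762278, cos λ = 0.647249.
East component: ΔE = −sin λ·ΔX + cos λ·ΔY = −(0.762278)(13.9) + (0.647249)(136.0) = 77.43 m.
1° of latitude spans πR/180 = 111195 m; at latitude φ, 1° of longitude spans that × cos φ = 111088.1 m, so Δλ = 77.43 / 111088.1 × 3600 = 2.509″.

Δλ = 2.5″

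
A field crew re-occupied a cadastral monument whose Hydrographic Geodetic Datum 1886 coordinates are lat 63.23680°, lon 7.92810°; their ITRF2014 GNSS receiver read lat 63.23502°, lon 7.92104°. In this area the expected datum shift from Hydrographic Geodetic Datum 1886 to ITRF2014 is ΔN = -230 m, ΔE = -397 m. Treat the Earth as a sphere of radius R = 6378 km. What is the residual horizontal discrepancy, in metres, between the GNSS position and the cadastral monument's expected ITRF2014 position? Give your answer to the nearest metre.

Observed coordinate differences: Δφ = -0.00178°, Δλ = -0.00706°.
Converting to metres (1° lat = 111317 m, cos φ = 0.450304): observed ΔN = -198.1 m, observed ΔE = -353.9 m.
Subtracting the expected shift leaves a residual of -198.1 − (-230) = 31.9 m north and -353.9 − (-397) = 43.1 m east.
Residual distance = √(31.9² + 43.1²) = 53.6 m.

54 m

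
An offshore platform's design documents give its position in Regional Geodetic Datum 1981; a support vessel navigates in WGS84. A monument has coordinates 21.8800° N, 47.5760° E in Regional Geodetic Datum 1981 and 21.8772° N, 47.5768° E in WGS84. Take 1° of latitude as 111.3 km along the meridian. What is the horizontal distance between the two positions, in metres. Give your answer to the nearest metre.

322 m

Δφ = 21.8772° − 21.8800° = -0.0028°; Δλ = 47.5768° − 47.5760° = +0.0008°.
ΔN = Δφ × 111300 = -311.6 m; ΔE = Δλ × 111300 × cos(21.8800°) = +0.0008 × 111300 × 0.927966 = 82.6 m.
Distance = √(ΔE² + ΔN²) = √(82.6² + (-311.6)²) = 322.4 m.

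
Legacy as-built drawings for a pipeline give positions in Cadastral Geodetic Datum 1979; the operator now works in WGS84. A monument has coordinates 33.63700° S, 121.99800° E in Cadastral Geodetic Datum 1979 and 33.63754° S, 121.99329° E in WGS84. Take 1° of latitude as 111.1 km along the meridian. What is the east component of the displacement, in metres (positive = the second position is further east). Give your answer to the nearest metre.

Δφ = -33.63754° − -33.63700° = -0.00054°; Δλ = 121.99329° − 121.99800° = -0.00471°.
ΔN = Δφ × 111100 = -60.0 m; ΔE = Δλ × 111100 × cos(-33.63700°) = -0.00471 × 111100 × 0.832564 = -435.7 m.

ΔE = -436 m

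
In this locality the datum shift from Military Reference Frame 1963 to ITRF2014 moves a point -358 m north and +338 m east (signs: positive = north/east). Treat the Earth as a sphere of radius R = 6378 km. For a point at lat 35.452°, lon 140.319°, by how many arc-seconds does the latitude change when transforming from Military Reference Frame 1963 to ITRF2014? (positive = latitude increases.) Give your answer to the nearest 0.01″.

Δφ = -11.58″

On a sphere of radius R, 1 rad of latitude = R, so Δφ = ΔN / R = -358.0 / 6378000 = -5.6130e-05 rad = -11.578″.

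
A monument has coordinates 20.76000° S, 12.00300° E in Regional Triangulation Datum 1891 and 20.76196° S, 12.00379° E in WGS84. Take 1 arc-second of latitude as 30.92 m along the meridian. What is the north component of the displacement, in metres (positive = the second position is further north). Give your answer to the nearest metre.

ΔN = -218 m

Δφ = -20.76196° − -20.76000° = -0.00196°; Δλ = 12.00379° − 12.00300° = +0.00079°.
1° of latitude = 3600 × 30.92 = 111312 m.
ΔN = Δφ × 111312 = -218.2 m; ΔE = Δλ × 111312 × cos(-20.76000°) = +0.00079 × 111312 × 0.935073 = 82.2 m.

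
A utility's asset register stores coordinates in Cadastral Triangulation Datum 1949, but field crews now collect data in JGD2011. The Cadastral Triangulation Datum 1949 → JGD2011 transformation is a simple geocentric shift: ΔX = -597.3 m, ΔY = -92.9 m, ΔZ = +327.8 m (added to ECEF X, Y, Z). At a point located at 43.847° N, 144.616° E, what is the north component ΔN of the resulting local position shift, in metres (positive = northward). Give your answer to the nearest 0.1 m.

ΔN = -63.7 m

The local north axis is (−sin φ cos λ, −sin φ sin λ, cos φ), giving ΔN = -337.343 + 37.265 + 236.407 = -63.67 m.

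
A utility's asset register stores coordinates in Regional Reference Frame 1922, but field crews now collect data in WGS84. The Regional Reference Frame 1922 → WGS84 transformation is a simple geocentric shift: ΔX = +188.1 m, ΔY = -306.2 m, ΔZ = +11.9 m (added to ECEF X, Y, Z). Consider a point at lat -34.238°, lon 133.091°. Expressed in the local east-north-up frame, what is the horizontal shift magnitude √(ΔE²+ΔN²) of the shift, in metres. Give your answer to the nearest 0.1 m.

The local east axis at (φ, λ) is (−sin λ, cos λ, 0), so ΔE = −sin(133.091°)·188.1 + cos(133.091°)·(-306.2) = 71.82 m.
The local north axis is (−sin φ cos λ, −sin φ sin λ, cos φ), giving ΔN = -72.299 − 125.809 + 9.838 = -188.27 m.
Horizontal magnitude = √(ΔE² + ΔN²) = √(71.82² + (-188.27)²) = 201.50 m.

201.5 m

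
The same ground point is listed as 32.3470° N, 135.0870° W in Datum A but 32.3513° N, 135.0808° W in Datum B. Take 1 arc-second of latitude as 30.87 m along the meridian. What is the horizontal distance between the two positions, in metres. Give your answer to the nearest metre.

Δφ = 32.3513° − 32.3470° = +0.0043°; Δλ = -135.0808° − -135.0870° = +0.0062°.
1° of latitude = 3600 × 30.87 = 111132 m.
ΔN = Δφ × 111132 = 477.9 m; ΔE = Δλ × 111132 × cos(32.3470°) = +0.0062 × 111132 × 0.844823 = 582.1 m.
Distance = √(ΔE² + ΔN²) = √(582.1² + 477.9²) = 753.1 m.

753 m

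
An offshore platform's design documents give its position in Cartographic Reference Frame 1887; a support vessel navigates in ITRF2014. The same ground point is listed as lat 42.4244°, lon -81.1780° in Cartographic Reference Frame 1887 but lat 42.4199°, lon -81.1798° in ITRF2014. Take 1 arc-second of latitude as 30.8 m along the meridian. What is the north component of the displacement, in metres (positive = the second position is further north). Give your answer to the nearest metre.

ΔN = -499 m

Δφ = 42.4199° − 42.4244° = -0.0045°; Δλ = -81.1798° − -81.1780° = -0.0018°.
1° of latitude = 3600 × 30.80 = 110880 m.
ΔN = Δφ × 110880 = -499.0 m; ΔE = Δλ × 110880 × cos(42.4244°) = -0.0018 × 110880 × 0.738168 = -147.3 m.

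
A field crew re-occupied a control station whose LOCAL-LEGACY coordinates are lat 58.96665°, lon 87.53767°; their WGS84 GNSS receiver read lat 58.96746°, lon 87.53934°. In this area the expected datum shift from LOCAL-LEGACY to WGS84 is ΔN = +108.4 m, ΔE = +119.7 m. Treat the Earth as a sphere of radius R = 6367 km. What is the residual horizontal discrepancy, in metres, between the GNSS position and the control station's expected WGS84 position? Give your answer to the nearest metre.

30 m

Observed coordinate differences: Δφ = +0.00081°, Δλ = +0.00167°.
Converting to metres (1° lat = 111125 m, cos φ = 0.515537): observed ΔN = 90.0 m, observed ΔE = 95.7 m.
Subtracting the expected shift leaves a residual of 90.0 − (108.4) = -18.4 m north and 95.7 − (119.7) = -24.0 m east.
Residual distance = √((-18.4)² + (-24.0)²) = 30.3 m.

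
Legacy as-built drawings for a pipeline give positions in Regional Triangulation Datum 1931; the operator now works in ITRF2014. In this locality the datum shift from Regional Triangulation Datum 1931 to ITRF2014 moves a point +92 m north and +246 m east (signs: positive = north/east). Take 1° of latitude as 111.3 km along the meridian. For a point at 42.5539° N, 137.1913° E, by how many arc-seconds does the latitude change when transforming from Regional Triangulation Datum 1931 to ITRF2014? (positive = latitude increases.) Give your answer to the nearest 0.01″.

Δφ = 2.98″

1° of latitude = 111.3 km, so Δφ = 92.0 / 111300 = 0.0008266° = 2.976″.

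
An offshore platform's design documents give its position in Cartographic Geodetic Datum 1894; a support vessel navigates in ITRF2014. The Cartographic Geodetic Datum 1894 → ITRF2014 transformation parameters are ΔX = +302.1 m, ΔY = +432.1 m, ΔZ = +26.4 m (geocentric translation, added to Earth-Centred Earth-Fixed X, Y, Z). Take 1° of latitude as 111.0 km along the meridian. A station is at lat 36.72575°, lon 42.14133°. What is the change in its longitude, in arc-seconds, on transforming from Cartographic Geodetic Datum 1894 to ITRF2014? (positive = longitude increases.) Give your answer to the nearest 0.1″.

sin φ = 0.597985, cos φ = 0.801507, sin λ = 0.670962, cos λ = 0.741492.
East component: ΔE = −sin λ·ΔX + cos λ·ΔY = −(0.670962)(302.1) + (0.741492)(432.1) = 117.70 m.
1° of latitude spans 111000 m; at latitude φ, 1° of longitude spans that × cos φ = 88967.3 m, so Δλ = 117.70 / 88967.3 × 3600 = 4.763″.

Δλ = 4.8″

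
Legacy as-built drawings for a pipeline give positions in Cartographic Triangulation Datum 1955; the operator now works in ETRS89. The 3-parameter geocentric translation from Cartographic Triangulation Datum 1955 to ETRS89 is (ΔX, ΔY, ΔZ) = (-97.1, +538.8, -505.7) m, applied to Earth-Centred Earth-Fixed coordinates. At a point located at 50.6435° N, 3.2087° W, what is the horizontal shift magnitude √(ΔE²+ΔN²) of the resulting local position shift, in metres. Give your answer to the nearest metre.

At φ = 50.6435°, λ = -3.2087°: sin φ = 0.773215, cos φ = 0.634144, sin λ = -0.055973, cos λ = 0.998432.
ΔE = −sin λ·ΔX + cos λ·ΔY = −(-0.055973)·(-97.1) + (0.998432)·(538.8) = 532.52 m.
ΔN = −sin φ cos λ·ΔX − sin φ sin λ·ΔY + cos φ·ΔZ = −(0.773215)(0.998432)(-97.1) − (0.773215)(-0.055973)(538.8) + (0.634144)(-505.7) = -222.41 m.
Horizontal magnitude = √(ΔE² + ΔN²) = √(532.52² + (-222.41)²) = 577.10 m.

577 m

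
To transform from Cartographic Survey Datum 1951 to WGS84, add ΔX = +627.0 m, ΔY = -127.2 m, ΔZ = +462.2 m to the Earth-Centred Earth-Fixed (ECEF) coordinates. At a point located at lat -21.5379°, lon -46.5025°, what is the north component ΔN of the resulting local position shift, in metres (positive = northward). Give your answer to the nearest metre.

The local north axis is (−sin φ cos λ, −sin φ sin λ, cos φ), giving ΔN = 158.440 + 33.874 + 429.927 = 622.24 m.

ΔN = 622 m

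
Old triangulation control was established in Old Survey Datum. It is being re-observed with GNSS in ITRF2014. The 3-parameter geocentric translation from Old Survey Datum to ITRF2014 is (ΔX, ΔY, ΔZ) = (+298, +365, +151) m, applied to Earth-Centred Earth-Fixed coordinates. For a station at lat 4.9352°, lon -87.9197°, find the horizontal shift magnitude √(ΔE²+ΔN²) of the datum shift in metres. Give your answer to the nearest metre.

At φ = 4.9352°, λ = -87.9197°: sin φ = 0.086029, cos φ = 0.996293, sin λ = -0.999341, cos λ = 0.036300.
ΔE = −sin λ·ΔX + cos λ·ΔY = −(-0.999341)·(298) + (0.036300)·(365) = 311.05 m.
ΔN = −sin φ cos λ·ΔX − sin φ sin λ·ΔY + cos φ·ΔZ = −(0.086029)(0.036300)(298) − (0.086029)(-0.999341)(365) + (0.996293)(151) = 180.89 m.
Horizontal magnitude = √(ΔE² + ΔN²) = √(311.05² + 180.89²) = 359.83 m.

360 m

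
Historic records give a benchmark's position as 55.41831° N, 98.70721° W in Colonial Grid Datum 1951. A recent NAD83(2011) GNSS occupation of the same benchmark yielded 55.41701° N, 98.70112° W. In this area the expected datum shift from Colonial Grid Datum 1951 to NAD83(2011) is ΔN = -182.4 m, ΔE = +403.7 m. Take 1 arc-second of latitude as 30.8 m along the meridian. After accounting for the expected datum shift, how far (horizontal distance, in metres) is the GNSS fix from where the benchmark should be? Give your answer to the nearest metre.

Observed coordinate differences: Δφ = -0.00130°, Δλ = +0.00609°.
Converting to metres (1° lat = 110880 m, cos φ = 0.567581): observed ΔN = -144.1 m, observed ΔE = 383.3 m.
Subtracting the expected shift leaves a residual of -144.1 − (-182.4) = 38.3 m north and 383.3 − (403.7) = -20.4 m east.
Residual distance = √(38.3² + (-20.4)²) = 43.4 m.

43 m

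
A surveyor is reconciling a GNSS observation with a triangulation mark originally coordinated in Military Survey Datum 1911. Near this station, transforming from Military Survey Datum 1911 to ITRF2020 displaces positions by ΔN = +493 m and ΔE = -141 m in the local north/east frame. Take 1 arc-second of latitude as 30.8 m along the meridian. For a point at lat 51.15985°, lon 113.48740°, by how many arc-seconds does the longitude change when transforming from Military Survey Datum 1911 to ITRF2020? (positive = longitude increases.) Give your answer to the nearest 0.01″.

Δλ = -7.30″

At latitude 51.15985°, cos φ = 0.627150.
1″ of longitude at this latitude = 30.80 × cos φ = 19.3162 m, so Δλ = -141.0 / 19.3162 = -7.300″.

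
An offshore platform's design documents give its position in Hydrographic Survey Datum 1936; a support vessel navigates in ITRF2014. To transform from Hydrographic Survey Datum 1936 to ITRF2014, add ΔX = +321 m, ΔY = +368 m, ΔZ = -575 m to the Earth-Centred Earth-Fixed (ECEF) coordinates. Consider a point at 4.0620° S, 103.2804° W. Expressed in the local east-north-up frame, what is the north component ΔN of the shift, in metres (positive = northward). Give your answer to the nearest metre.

ΔN = -604 m

The local north axis is (−sin φ cos λ, −sin φ sin λ, cos φ), giving ΔN = -5.223 − 25.370 − 573.556 = -604.15 m.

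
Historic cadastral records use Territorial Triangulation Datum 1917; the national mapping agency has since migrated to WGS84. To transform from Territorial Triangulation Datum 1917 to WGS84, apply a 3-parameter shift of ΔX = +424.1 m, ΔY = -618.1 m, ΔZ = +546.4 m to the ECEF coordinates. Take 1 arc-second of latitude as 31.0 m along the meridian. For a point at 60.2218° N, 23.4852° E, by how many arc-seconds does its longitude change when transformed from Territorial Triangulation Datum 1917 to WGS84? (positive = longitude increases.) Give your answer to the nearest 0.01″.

Δλ = -47.80″

sin φ = 0.867954, cos φ = 0.496644, sin λ = 0.398512, cos λ = 0.917163.
East component: ΔE = −sin λ·ΔX + cos λ·ΔY = −(0.398512)(424.1) + (0.917163)(-618.1) = -735.91 m.
1° of latitude spans 3600 × 31.00 = 111600 m; at latitude φ, 1° of longitude spans that × cos φ = 55425.4 m, so Δλ = -735.91 / 55425.4 × 3600 = -47.799″.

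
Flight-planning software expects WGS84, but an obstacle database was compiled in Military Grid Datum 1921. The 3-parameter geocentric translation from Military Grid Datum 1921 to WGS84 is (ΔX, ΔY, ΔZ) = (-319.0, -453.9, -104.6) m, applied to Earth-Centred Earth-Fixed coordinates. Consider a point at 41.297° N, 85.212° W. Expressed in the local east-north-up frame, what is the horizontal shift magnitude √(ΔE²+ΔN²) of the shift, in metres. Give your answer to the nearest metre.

506 m

At φ = 41.297°, λ = -85.212°: sin φ = 0.659962, cos φ = 0.751299, sin λ = -0.996510, cos λ = 0.083469.
ΔE = −sin λ·ΔX + cos λ·ΔY = −(-0.996510)·(-319.0) + (0.083469)·(-453.9) = -355.77 m.
ΔN = −sin φ cos λ·ΔX − sin φ sin λ·ΔY + cos φ·ΔZ = −(0.659962)(0.083469)(-319.0) − (0.659962)(-0.996510)(-453.9) + (0.751299)(-104.6) = -359.52 m.
Horizontal magnitude = √(ΔE² + ΔN²) = √((-355.77)² + (-359.52)²) = 505.80 m.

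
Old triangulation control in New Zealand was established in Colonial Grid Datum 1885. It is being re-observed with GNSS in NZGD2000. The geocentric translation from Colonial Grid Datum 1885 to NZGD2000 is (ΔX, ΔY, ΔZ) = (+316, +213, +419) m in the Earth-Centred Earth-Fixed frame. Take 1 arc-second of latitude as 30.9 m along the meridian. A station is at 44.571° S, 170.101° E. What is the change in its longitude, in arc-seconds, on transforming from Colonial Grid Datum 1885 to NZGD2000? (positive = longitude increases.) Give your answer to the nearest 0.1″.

Δλ = -12.0″

sin φ = -0.701793, cos φ = 0.712381, sin λ = 0.171912, cos λ = -0.985112.
East component: ΔE = −sin λ·ΔX + cos λ·ΔY = −(0.171912)(316) + (-0.985112)(213) = -264.15 m.
1° of latitude spans 3600 × 30.90 = 111240 m; at latitude φ, 1° of longitude spans that × cos φ = 79245.3 m, so Δλ = -264.15 / 79245.3 × 3600 = -12.000″.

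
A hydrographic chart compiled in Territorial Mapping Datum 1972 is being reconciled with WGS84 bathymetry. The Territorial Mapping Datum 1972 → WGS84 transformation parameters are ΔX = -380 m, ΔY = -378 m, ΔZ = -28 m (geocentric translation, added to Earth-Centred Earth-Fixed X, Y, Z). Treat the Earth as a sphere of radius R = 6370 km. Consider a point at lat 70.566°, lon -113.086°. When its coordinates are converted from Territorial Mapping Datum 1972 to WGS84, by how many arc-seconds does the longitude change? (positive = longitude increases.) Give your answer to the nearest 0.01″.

sin φ = 0.943025, cos φ = 0.332721, sin λ = -0.919917, cos λ = -0.392112.
East component: ΔE = −sin λ·ΔX + cos λ·ΔY = −(-0.919917)(-380) + (-0.392112)(-378) = -201.35 m.
1° of latitude spans πR/180 = 111177 m; at latitude φ, 1° of longitude spans that × cos φ = 36991.1 m, so Δλ = -201.35 / 36991.1 × 3600 = -19.596″.

Δλ = -19.60″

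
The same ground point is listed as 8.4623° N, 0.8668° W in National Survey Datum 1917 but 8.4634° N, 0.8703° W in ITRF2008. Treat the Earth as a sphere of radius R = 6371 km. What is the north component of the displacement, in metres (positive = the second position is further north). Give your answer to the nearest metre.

Δφ = 8.4634° − 8.4623° = +0.0011°; Δλ = -0.8703° − -0.8668° = -0.0035°.
1° along a meridian = πR/180 = 111195 m.
ΔN = Δφ × 111195 = 122.3 m; ΔE = Δλ × 111195 × cos(8.4623°) = -0.0035 × 111195 × 0.989113 = -384.9 m.

ΔN = 122 m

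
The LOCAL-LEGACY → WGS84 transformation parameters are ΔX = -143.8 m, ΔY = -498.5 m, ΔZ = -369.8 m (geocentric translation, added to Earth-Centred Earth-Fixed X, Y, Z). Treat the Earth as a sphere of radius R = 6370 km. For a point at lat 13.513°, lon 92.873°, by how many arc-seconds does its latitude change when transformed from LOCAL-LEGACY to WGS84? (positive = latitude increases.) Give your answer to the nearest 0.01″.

sin φ = 0.233666, cos φ = 0.972317, sin λ = 0.998743, cos λ = -0.050122.
North component: ΔN = −sin φ cos λ·ΔX − sin φ sin λ·ΔY + cos φ·ΔZ = −(0.233666)(-0.050122)(-143.8) − (0.233666)(0.998743)(-498.5) + (0.972317)(-369.8) = -244.91 m.
1° of latitude spans πR/180 = 111177 m, so Δφ = -244.91 / 111177 × 3600 = -7.930″.

Δφ = -7.93″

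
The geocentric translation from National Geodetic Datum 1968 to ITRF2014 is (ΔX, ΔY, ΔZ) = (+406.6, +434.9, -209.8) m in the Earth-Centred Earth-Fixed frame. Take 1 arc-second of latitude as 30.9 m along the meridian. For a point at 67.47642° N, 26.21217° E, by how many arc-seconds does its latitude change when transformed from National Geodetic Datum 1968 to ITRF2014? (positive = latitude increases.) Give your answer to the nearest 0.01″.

Δφ = -19.25″

sin φ = 0.923722, cos φ = 0.383064, sin λ = 0.441696, cos λ = 0.897165.
North component: ΔN = −sin φ cos λ·ΔX − sin φ sin λ·ΔY + cos φ·ΔZ = −(0.923722)(0.897165)(406.6) − (0.923722)(0.441696)(434.9) + (0.383064)(-209.8) = -594.77 m.
1° of latitude spans 3600 × 30.90 = 111240 m, so Δφ = -594.77 / 111240 × 3600 = -19.248″.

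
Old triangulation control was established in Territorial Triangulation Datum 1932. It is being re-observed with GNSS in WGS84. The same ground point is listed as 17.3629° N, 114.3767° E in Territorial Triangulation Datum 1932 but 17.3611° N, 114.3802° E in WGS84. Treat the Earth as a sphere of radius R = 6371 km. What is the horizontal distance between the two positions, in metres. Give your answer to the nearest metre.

422 m

Δφ = 17.3611° − 17.3629° = -0.0018°; Δλ = 114.3802° − 114.3767° = +0.0035°.
1° along a meridian = πR/180 = 111195 m.
ΔN = Δφ × 111195 = -200.2 m; ΔE = Δλ × 111195 × cos(17.3629°) = +0.0035 × 111195 × 0.954434 = 371.4 m.
Distance = √(ΔE² + ΔN²) = √(371.4² + (-200.2)²) = 421.9 m.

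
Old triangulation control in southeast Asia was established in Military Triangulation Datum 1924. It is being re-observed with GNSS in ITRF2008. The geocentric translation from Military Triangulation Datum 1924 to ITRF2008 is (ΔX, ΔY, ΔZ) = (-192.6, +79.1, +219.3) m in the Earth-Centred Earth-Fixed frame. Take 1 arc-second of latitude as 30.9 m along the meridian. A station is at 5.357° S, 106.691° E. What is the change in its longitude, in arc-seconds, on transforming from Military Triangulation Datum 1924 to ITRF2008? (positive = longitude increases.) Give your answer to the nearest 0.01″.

Δλ = 5.26″

sin φ = -0.093361, cos φ = 0.995632, sin λ = 0.957868, cos λ = -0.287210.
East component: ΔE = −sin λ·ΔX + cos λ·ΔY = −(0.957868)(-192.6) + (-0.287210)(79.1) = 161.77 m.
1° of latitude spans 3600 × 30.90 = 111240 m; at latitude φ, 1° of longitude spans that × cos φ = 110754.1 m, so Δλ = 161.77 / 110754.1 × 3600 = 5.258″.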